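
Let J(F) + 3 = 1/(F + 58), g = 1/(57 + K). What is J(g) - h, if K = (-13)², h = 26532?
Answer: -347847089/13109 ≈ -26535.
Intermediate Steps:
K = 169
g = 1/226 (g = 1/(57 + 169) = 1/226 ≈ 0.0044248)
J(F) = -3 + 1/(58 + F) (J(F) = -3 + 1/(F + 58) = -3 + 1/(58 + F))
J(g) - h = (-173 - 3*1/226)/(58 + 1/226) - 1*26532 = (-173 - 3/226)/(13109/226) - 26532 = (226/13109)*(-39101/226) - 26532 = -39101/13109 - 26532 = -347847089/13109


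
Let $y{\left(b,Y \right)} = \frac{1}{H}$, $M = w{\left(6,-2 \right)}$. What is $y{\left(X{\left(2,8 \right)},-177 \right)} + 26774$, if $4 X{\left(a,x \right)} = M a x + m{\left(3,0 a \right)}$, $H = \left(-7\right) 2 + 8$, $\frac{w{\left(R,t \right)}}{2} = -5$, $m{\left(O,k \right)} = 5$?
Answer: $\frac{160643}{6} \approx 26774.0$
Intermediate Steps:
$w{\left(R,t \right)} = -10$ ($w{\left(R,t \right)} = 2 \left(-5\right) = -10$)
$M = -10$
$H = -6$ ($H = -14 + 8 = -6$)
$X{\left(a,x \right)} = \frac{5}{4} - \frac{5 a x}{2}$ ($X{\left(a,x \right)} = \frac{- 10 a x + 5}{4} = \frac{5 - 10 a x}{4} = \frac{5}{4} - \frac{5 a x}{2}$)
$y{\left(b,Y \right)} = - \frac{1}{6}$ ($y{\left(b,Y \right)} = \frac{1}{-6} = - \frac{1}{6}$)
$y{\left(X{\left(2,8 \right)},-177 \right)} + 26774 = - \frac{1}{6} + 26774 = \frac{160643}{6}$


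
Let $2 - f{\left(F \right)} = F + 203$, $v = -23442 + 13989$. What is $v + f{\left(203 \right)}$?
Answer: $-9857$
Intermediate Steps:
$v = -9453$
$f{\left(F \right)} = -201 - F$ ($f{\left(F \right)} = 2 - \left(F + 203\right) = 2 - \left(203 + F\right) = -201 - F$)
$v + f{\left(203 \right)} = -9453 - 404 = -9857$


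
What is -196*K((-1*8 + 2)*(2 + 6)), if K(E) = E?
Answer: 9408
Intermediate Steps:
-196*K((-1*8 + 2)*(2 + 6)) = -196*(-1*8 + 2)*(2 + 6) = -196*(-8 + 2)*8 = -(-1176)*8 = -196*(-48) = 9408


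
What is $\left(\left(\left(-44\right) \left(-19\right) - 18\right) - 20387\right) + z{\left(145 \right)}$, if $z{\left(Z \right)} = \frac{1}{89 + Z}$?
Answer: $- \frac{4579145}{234} \approx -19569.0$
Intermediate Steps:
$\left(\left(\left(-44\right) \left(-19\right) - 18\right) - 20387\right) + z{\left(145 \right)} = \left(\left(\left(-44\right) \left(-19\right) - 18\right) - 20387\right) + \frac{1}{89 + 145} = \left(\left(836 - 18\right) - 20387\right) + \frac{1}{234} = \left(818 - 20387\right) + \frac{1}{234} = -19569 + \frac{1}{234} = - \frac{4579145}{234}$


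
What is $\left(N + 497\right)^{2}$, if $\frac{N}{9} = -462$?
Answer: $13402921$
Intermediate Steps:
$N = -4158$ ($N = 9 \left(-462\right) = -4158$)
$\left(N + 497\right)^{2} = \left(-4158 + 497\right)^{2} = \left(-3661\right)^{2} = 13402921$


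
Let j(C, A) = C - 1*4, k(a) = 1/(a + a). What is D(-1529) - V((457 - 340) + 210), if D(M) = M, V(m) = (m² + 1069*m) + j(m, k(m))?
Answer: -458344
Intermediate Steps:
k(a) = 1/(2*a)
j(C, A) = -4 + C (j(C, A) = C - 4 = -4 + C)
V(m) = -4 + m² + 1070*m (V(m) = (m² + 1069*m) + (-4 + m) = -4 + m² + 1070*m)
D(-1529) - V((457 - 340) + 210) = -1529 - (-4 + ((457 - 340) + 210)² + 1070*((457 - 340) + 210)) = -1529 - (-4 + (117 + 210)² + 1070*(117 + 210)) = -1529 - (-4 + 327² + 1070*327) = -1529 - (-4 + 106929 + 349890) = -1529 - 1*456815 = -1529 - 456815 = -458344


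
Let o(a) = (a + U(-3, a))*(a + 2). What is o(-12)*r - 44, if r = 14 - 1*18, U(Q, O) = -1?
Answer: -564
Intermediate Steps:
r = -4 (r = 14 - 18 = -4)
o(a) = (-1 + a)*(2 + a) (o(a) = (a - 1)*(a + 2) = (-1 + a)*(2 + a))
o(-12)*r - 44 = (-2 - 12 + (-12)**2)*(-4) - 44 = (-2 - 12 + 144)*(-4) - 44 = 130*(-4) - 44 = -520 - 44 = -564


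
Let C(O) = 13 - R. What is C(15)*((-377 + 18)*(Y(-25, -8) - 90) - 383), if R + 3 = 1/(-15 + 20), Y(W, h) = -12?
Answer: 572513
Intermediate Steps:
R = -14/5 (R = -3 + 1/(-15 + 20) = -3 + 1/5 = -3 + ⅕ = -14/5 ≈ -2.8000)
C(O) = 79/5 (C(O) = 13 - 1*(-14/5) = 13 + 14/5 = 79/5)
C(15)*((-377 + 18)*(Y(-25, -8) - 90) - 383) = 79*((-377 + 18)*(-12 - 90) - 383)/5 = 79*(-359*(-102) - 383)/5 = 79*(36618 - 383)/5 = (79/5)*36235 = 572513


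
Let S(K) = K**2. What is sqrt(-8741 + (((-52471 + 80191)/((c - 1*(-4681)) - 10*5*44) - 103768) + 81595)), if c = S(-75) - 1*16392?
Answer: I*sqrt(58964355374)/1381 ≈ 175.83*I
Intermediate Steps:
c = -10767 (c = (-75)**2 - 1*16392 = 5625 - 16392 = -10767)
sqrt(-8741 + (((-52471 + 80191)/((c - 1*(-4681)) - 10*5*44) - 103768) + 81595)) = sqrt(-8741 + (((-52471 + 80191)/((-10767 - 1*(-4681)) - 10*5*44) - 103768) + 81595)) = sqrt(-8741 + ((27720/((-10767 + 4681) - 50*44) - 103768) + 81595)) = sqrt(-8741 + ((27720/(-6086 - 2200) - 103768) + 81595)) = sqrt(-8741 + ((27720/(-8286) - 103768) + 81595)) = sqrt(-8741 + ((27720*(-1/8286) - 103768) + 81595)) = sqrt(-8741 + ((-4620/1381 - 103768) + 81595)) = sqrt(-8741 + (-143308228/1381 + 81595)) = sqrt(-8741 - 30625533/1381) = sqrt(-42696854/1381) = I*sqrt(58964355374)/1381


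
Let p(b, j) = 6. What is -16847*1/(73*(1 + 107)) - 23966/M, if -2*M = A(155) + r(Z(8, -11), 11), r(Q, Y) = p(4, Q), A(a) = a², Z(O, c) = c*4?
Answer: -26954369/189460404 ≈ -0.14227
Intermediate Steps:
Z(O, c) = 4*c
r(Q, Y) = 6
M = -24031/2 (M = -(155² + 6)/2 = -(24025 + 6)/2 = -½*24031 = -24031/2 ≈ -12016.)
-16847*1/(73*(1 + 107)) - 23966/M = -16847*1/(73*(1 + 107)) - 23966/(-24031/2) = -16847/(73*108) - 23966*(-2/24031) = -16847/7884 + 47932/24031 = -26954369/189460404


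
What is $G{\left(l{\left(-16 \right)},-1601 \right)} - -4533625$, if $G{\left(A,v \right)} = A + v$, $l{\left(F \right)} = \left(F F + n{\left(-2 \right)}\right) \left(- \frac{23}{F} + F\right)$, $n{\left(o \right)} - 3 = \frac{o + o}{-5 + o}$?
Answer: $\frac{507163327}{112} \approx 4.5282 \cdot 10^{6}$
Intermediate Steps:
$n{\left(o \right)} = 3 + \frac{2 o}{-5 + o}$ ($n{\left(o \right)} = 3 + \frac{o + o}{-5 + o} = 3 + \frac{2 o}{-5 + o}$)
$l{\left(F \right)} = \left(\frac{25}{7} + F^{2}\right) \left(F - \frac{23}{F}\right)$ ($l{\left(F \right)} = \left(F F + \frac{5 \left(-3 - 2\right)}{-5 - 2}\right) \left(- \frac{23}{F} + F\right) = \left(F^{2} + 5 \frac{1}{-7} \left(-5\right)\right) \left(F - \frac{23}{F}\right) = \left(F^{2} + 5 \left(- \frac{1}{7}\right) \left(-5\right)\right) \left(F - \frac{23}{F}\right) = \left(F^{2} + \frac{25}{7}\right) \left(F - \frac{23}{F}\right) = \left(\frac{25}{7} + F^{2}\right) \left(F - \frac{23}{F}\right)$)
$G{\left(l{\left(-16 \right)},-1601 \right)} - -4533625 = \left(\left(\left(-16\right)^{3} - \frac{575}{7 \left(-16\right)} - - \frac{2176}{7}\right) - 1601\right) - -4533625 = \left(\left(-4096 - - \frac{575}{112} + \frac{2176}{7}\right) - 1601\right) + 4533625 = \left(\left(-4096 + \frac{575}{112} + \frac{2176}{7}\right) - 1601\right) + 4533625 = \left(- \frac{423361}{112} - 1601\right) + 4533625 = - \frac{602673}{112} + 4533625 = \frac{507163327}{112}$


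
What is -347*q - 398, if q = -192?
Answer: 66226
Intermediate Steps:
-347*q - 398 = -347*(-192) - 398 = 66624 - 398 = 66226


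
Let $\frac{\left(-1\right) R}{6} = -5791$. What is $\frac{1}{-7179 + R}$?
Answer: $\frac{1}{27567} \approx 3.6275 \cdot 10^{-5}$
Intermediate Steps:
$R = 34746$ ($R = \left(-6\right) \left(-5791\right) = 34746$)
$\frac{1}{-7179 + R} = \frac{1}{-7179 + 34746} = \frac{1}{27567}$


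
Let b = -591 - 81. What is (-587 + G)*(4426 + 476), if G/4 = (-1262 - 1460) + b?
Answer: -69427026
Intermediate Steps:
b = -672
G = -13576 (G = 4*((-1262 - 1460) - 672) = 4*(-2722 - 672) = 4*(-3394) = -13576)
(-587 + G)*(4426 + 476) = (-587 - 13576)*(4426 + 476) = -14163*4902 = -69427026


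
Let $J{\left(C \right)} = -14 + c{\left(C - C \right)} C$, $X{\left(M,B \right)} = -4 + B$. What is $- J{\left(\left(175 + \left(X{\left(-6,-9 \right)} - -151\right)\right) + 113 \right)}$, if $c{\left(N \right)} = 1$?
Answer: $-412$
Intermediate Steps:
$J{\left(C \right)} = -14 + C$ ($J{\left(C \right)} = -14 + 1 C = -14 + C$)
$- J{\left(\left(175 + \left(X{\left(-6,-9 \right)} - -151\right)\right) + 113 \right)} = - (-14 + \left(\left(175 - -138\right) + 113\right)) = - (-14 + \left(\left(175 + \left(-13 + 151\right)\right) + 113\right)) = - (-14 + \left(\left(175 + 138\right) + 113\right)) = - (-14 + \left(313 + 113\right)) = - (-14 + 426) = \left(-1\right) 412 = -412$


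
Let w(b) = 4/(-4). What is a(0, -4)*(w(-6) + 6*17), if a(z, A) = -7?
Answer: -707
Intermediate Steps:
w(b) = -1 (w(b) = 4*(-1/4) = -1)
a(0, -4)*(w(-6) + 6*17) = -7*(-1 + 6*17) = -7*(-1 + 102) = -7*101 = -707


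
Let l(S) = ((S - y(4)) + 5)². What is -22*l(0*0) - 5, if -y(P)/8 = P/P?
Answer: -3723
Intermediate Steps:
y(P) = -8 (y(P) = -8*P/P = -8*1 = -8)
l(S) = (13 + S)² (l(S) = ((S - 1*(-8)) + 5)² = ((S + 8) + 5)² = ((8 + S) + 5)² = (13 + S)²)
-22*l(0*0) - 5 = -22*(13 + 0*0)² - 5 = -22*(13 + 0)² - 5 = -22*13² - 5 = -22*169 - 5 = -3718 - 5 = -3723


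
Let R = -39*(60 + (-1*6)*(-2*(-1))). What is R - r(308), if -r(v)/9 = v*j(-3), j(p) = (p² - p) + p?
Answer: 23076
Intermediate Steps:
j(p) = p²
r(v) = -81*v (r(v) = -9*v*(-3)² = -9*v*9 = -81*v)
R = -1872 (R = -39*(60 - 6*2) = -39*(60 - 12) = -39*48 = -1872)
R - r(308) = -1872 - (-81)*308 = -1872 - 1*(-24948) = -1872 + 24948 = 23076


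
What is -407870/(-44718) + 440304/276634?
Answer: 33130055963/3092629803 ≈ 10.713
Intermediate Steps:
-407870/(-44718) + 440304/276634 = -407870*(-1/44718) + 440304*(1/276634) = 203935/22359 + 220152/138317 = 33130055963/3092629803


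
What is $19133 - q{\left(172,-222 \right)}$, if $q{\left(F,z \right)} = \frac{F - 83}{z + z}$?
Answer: $\frac{8495141}{444} \approx 19133.0$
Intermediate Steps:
$q{\left(F,z \right)} = \frac{-83 + F}{2 z}$
$19133 - q{\left(172,-222 \right)} = 19133 - \frac{-83 + 172}{2 \left(-222\right)} = 19133 - \frac{1}{2} \left(- \frac{1}{222}\right) 89 = 19133 - - \frac{89}{444} = 19133 + \frac{89}{444} = \frac{8495141}{444}$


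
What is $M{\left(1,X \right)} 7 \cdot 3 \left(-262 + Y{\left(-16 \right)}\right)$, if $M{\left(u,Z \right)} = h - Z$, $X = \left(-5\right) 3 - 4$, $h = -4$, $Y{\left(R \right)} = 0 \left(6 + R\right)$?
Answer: $-82530$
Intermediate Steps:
$Y{\left(R \right)} = 0$
$X = -19$ ($X = -15 - 4 = -19$)
$M{\left(u,Z \right)} = -4 - Z$
$M{\left(1,X \right)} 7 \cdot 3 \left(-262 + Y{\left(-16 \right)}\right) = \left(-4 - -19\right) 7 \cdot 3 \left(-262 + 0\right) = \left(-4 + 19\right) 7 \cdot 3 \left(-262\right) = 15 \cdot 7 \cdot 3 \left(-262\right) = 105 \cdot 3 \left(-262\right) = 315 \left(-262\right) = -82530$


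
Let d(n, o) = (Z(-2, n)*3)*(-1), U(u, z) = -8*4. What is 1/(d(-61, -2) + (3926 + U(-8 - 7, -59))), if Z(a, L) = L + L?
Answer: 1/4260 ≈ 0.00023474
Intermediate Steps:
U(u, z) = -32
Z(a, L) = 2*L
d(n, o) = -6*n (d(n, o) = ((2*n)*3)*(-1) = (6*n)*(-1) = -6*n)
1/(d(-61, -2) + (3926 + U(-8 - 7, -59))) = 1/(-6*(-61) + (3926 - 32)) = 1/(366 + 3894) = 1/4260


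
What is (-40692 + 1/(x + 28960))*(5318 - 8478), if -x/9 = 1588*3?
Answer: 447353199670/3479 ≈ 1.2859e+8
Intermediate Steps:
x = -42876 (x = -14292*3 = -9*4764 = -42876)
(-40692 + 1/(x + 28960))*(5318 - 8478) = (-40692 + 1/(-42876 + 28960))*(5318 - 8478) = (-40692 + 1/(-13916))*(-3160) = (-40692 - 1/13916)*(-3160) = -566269873/13916*(-3160) = 447353199670/3479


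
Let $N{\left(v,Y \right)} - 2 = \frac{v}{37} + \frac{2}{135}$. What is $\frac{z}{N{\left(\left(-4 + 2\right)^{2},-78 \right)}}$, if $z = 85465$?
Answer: $\frac{426897675}{10604} \approx 40258.0$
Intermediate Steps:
$N{\left(v,Y \right)} = \frac{272}{135} + \frac{v}{37}$ ($N{\left(v,Y \right)} = 2 + \left(\frac{v}{37} + \frac{2}{135}\right) = 2 + \left(\frac{2}{135} + \frac{v}{37}\right) = \frac{272}{135} + \frac{v}{37}$)
$\frac{z}{N{\left(\left(-4 + 2\right)^{2},-78 \right)}} = \frac{85465}{\frac{272}{135} + \frac{\left(-4 + 2\right)^{2}}{37}} = \frac{85465}{\frac{272}{135} + \frac{\left(-2\right)^{2}}{37}} = \frac{85465}{\frac{272}{135} + \frac{1}{37} \cdot 4} = \frac{85465}{\frac{272}{135} + \frac{4}{37}} = \frac{85465}{\frac{10604}{4995}} = 85465 \cdot \frac{4995}{10604} = \frac{426897675}{10604}$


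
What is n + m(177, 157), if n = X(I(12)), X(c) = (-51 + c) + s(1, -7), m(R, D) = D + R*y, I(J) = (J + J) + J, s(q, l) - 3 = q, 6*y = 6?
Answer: 323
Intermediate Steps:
y = 1 (y = (⅙)*6 = 1)
s(q, l) = 3 + q
I(J) = 3*J (I(J) = 2*J + J = 3*J)
m(R, D) = D + R (m(R, D) = D + R*1 = D + R)
X(c) = -47 + c (X(c) = (-51 + c) + (3 + 1) = (-51 + c) + 4 = -47 + c)
n = -11 (n = -47 + 3*12 = -47 + 36 = -11)
n + m(177, 157) = -11 + (157 + 177) = -11 + 334 = 323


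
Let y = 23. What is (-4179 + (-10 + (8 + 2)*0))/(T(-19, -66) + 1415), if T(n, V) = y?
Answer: -4189/1438 ≈ -2.9131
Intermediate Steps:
T(n, V) = 23
(-4179 + (-10 + (8 + 2)*0))/(T(-19, -66) + 1415) = (-4179 + (-10 + (8 + 2)*0))/(23 + 1415) = (-4179 + (-10 + 10*0))/1438 = (-4179 + (-10 + 0))*(1/1438) = (-4179 - 10)*(1/1438) = -4189*1/1438 = -4189/1438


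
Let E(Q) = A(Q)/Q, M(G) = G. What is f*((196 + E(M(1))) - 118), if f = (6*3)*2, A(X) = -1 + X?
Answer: 2808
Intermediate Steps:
f = 36 (f = 18*2 = 36)
E(Q) = (-1 + Q)/Q
f*((196 + E(M(1))) - 118) = 36*((196 + (-1 + 1)/1) - 118) = 36*((196 + 1*0) - 118) = 36*((196 + 0) - 118) = 36*(196 - 118) = 36*78 = 2808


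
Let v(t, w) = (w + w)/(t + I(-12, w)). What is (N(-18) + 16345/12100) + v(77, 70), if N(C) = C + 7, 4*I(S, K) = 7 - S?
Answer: -6280577/791340 ≈ -7.9366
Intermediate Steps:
I(S, K) = 7/4 - S/4 (I(S, K) = (7 - S)/4 = 7/4 - S/4)
v(t, w) = 2*w/(19/4 + t) (v(t, w) = (w + w)/(t + (7/4 - ¼*(-12))) = (2*w)/(t + (7/4 + 3)) = (2*w)/(t + 19/4) = (2*w)/(19/4 + t) = 2*w/(19/4 + t))
N(C) = 7 + C
(N(-18) + 16345/12100) + v(77, 70) = ((7 - 18) + 16345/12100) + 8*70/(19 + 4*77) = (-11 + 16345*(1/12100)) + 8*70/(19 + 308) = (-11 + 3269/2420) + 8*70/327 = -23351/2420 + 8*70*(1/327) = -23351/2420 + 560/327 = -6280577/791340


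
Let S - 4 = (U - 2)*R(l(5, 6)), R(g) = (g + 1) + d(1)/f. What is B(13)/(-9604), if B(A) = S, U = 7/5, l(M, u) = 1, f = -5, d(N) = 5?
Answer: -17/48020 ≈ -0.00035402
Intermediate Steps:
U = 7/5 (U = 7*(⅕) = 7/5 ≈ 1.4000)
R(g) = g (R(g) = (g + 1) + 5/(-5) = (1 + g) + 5*(-⅕) = (1 + g) - 1 = g)
S = 17/5 (S = 4 + (7/5 - 2)*1 = 4 - ⅗*1 = 4 - ⅗ = 17/5 ≈ 3.4000)
B(A) = 17/5
B(13)/(-9604) = (17/5)/(-9604) = (17/5)*(-1/9604) = -17/48020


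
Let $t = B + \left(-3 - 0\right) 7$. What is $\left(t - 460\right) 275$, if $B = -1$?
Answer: $-132550$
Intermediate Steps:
$t = -22$ ($t = -1 + \left(-3 - 0\right) 7 = -1 + \left(-3 + 0\right) 7 = -1 - 21 = -22$)
$\left(t - 460\right) 275 = \left(-22 - 460\right) 275 = \left(-482\right) 275 = -132550$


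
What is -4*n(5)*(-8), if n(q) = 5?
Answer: 160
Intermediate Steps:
-4*n(5)*(-8) = -4*5*(-8) = -20*(-8) = 160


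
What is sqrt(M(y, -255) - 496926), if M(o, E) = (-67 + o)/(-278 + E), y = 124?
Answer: I*sqrt(141171240795)/533 ≈ 704.93*I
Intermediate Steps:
M(o, E) = (-67 + o)/(-278 + E)
sqrt(M(y, -255) - 496926) = sqrt((-67 + 124)/(-278 - 255) - 496926) = sqrt(57/(-533) - 496926) = sqrt(-1/533*57 - 496926) = sqrt(-57/533 - 496926) = sqrt(-264861615/533) = I*sqrt(141171240795)/533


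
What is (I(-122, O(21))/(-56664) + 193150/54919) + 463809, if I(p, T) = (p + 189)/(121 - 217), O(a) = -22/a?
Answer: 138561809879296597/298745300736 ≈ 4.6381e+5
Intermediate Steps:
I(p, T) = -63/32 - p/96 (I(p, T) = (189 + p)/(-96) = (189 + p)*(-1/96) = -63/32 - p/96)
(I(-122, O(21))/(-56664) + 193150/54919) + 463809 = ((-63/32 - 1/96*(-122))/(-56664) + 193150/54919) + 463809 = ((-63/32 + 61/48)*(-1/56664) + 193150*(1/54919)) + 463809 = (-67/96*(-1/56664) + 193150/54919) + 463809 = (67/5439744 + 193150/54919) + 463809 = 1050690233173/298745300736 + 463809 = 138561809879296597/298745300736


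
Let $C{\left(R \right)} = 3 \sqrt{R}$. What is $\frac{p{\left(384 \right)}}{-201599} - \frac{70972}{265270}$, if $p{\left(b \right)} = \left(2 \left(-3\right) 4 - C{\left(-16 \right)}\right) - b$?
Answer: $- \frac{7099827034}{26739083365} + \frac{12 i}{201599} \approx -0.26552 + 5.9524 \cdot 10^{-5} i$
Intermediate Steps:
$p{\left(b \right)} = -24 - b - 12 i$ ($p{\left(b \right)} = \left(2 \left(-3\right) 4 - 3 \sqrt{-16}\right) - b = \left(\left(-6\right) 4 - 3 \cdot 4 i\right) - b = \left(-24 - 12 i\right) - b = -24 - b - 12 i$)
$\frac{p{\left(384 \right)}}{-201599} - \frac{70972}{265270} = \frac{-24 - 384 - 12 i}{-201599} - \frac{70972}{265270} = \left(-24 - 384 - 12 i\right) \left(- \frac{1}{201599}\right) - \frac{35486}{132635} = \left(-408 - 12 i\right) \left(- \frac{1}{201599}\right) - \frac{35486}{132635} = \left(\frac{408}{201599} + \frac{12 i}{201599}\right) - \frac{35486}{132635} = - \frac{7099827034}{26739083365} + \frac{12 i}{201599}$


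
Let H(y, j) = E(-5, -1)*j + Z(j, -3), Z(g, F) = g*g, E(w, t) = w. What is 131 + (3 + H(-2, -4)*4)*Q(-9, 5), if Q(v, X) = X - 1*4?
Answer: 278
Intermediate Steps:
Z(g, F) = g**2
Q(v, X) = -4 + X (Q(v, X) = X - 4 = -4 + X)
H(y, j) = j**2 - 5*j (H(y, j) = -5*j + j**2 = j**2 - 5*j)
131 + (3 + H(-2, -4)*4)*Q(-9, 5) = 131 + (3 - 4*(-5 - 4)*4)*(-4 + 5) = 131 + (3 - 4*(-9)*4)*1 = 131 + (3 + 36*4)*1 = 131 + (3 + 144)*1 = 131 + 147*1 = 131 + 147 = 278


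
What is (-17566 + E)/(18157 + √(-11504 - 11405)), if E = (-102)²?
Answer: -65020217/164849779 + 3581*I*√22909/164849779 ≈ -0.39442 + 0.0032879*I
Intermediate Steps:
E = 10404
(-17566 + E)/(18157 + √(-11504 - 11405)) = (-17566 + 10404)/(18157 + √(-11504 - 11405)) = -7162/(18157 + √(-22909)) = -7162/(18157 + I*√22909)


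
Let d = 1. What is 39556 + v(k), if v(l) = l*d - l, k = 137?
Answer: 39556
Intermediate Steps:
v(l) = 0 (v(l) = l*1 - l = l - l = 0)
39556 + v(k) = 39556 + 0 = 39556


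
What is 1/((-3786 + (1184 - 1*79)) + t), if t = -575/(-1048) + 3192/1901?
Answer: -1992248/5336778597 ≈ -0.00037331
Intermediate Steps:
t = 4438291/1992248 (t = -575*(-1/1048) + 3192*(1/1901) = 575/1048 + 3192/1901 = 4438291/1992248 ≈ 2.2278)
1/((-3786 + (1184 - 1*79)) + t) = 1/((-3786 + (1184 - 1*79)) + 4438291/1992248) = 1/((-3786 + (1184 - 79)) + 4438291/1992248) = 1/((-3786 + 1105) + 4438291/1992248) = 1/(-2681 + 4438291/1992248) = 1/(-5336778597/1992248) = -1992248/5336778597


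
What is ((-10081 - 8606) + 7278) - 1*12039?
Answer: -23448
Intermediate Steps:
((-10081 - 8606) + 7278) - 1*12039 = (-18687 + 7278) - 12039 = -11409 - 12039 = -23448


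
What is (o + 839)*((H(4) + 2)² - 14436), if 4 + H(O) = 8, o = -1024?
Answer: 2664000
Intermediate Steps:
H(O) = 4 (H(O) = -4 + 8 = 4)
(o + 839)*((H(4) + 2)² - 14436) = (-1024 + 839)*((4 + 2)² - 14436) = -185*(6² - 14436) = -185*(36 - 14436) = -185*(-14400) = 2664000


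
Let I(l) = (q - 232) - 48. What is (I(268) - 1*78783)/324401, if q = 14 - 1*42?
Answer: -79091/324401 ≈ -0.24381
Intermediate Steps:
q = -28 (q = 14 - 42 = -28)
I(l) = -308 (I(l) = (-28 - 232) - 48 = -260 - 48 = -308)
(I(268) - 1*78783)/324401 = (-308 - 1*78783)/324401 = (-308 - 78783)*(1/324401) = -79091*1/324401 = -79091/324401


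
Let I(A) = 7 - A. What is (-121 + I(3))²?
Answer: 13689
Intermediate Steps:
(-121 + I(3))² = (-121 + (7 - 1*3))² = (-121 + (7 - 3))² = (-121 + 4)² = (-117)² = 13689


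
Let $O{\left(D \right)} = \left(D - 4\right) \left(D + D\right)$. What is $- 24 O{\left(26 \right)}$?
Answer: $-27456$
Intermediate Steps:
$O{\left(D \right)} = 2 D \left(-4 + D\right)$ ($O{\left(D \right)} = \left(D - 4\right) 2 D = \left(-4 + D\right) 2 D = 2 D \left(-4 + D\right)$)
$- 24 O{\left(26 \right)} = - 24 \cdot 2 \cdot 26 \left(-4 + 26\right) = - 24 \cdot 2 \cdot 26 \cdot 22 = \left(-24\right) 1144 = -27456$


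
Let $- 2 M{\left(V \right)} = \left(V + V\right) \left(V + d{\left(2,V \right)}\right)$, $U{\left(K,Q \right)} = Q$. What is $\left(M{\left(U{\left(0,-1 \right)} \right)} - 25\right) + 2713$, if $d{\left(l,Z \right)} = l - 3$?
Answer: $2686$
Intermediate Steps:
$d{\left(l,Z \right)} = -3 + l$
$M{\left(V \right)} = - V \left(-1 + V\right)$ ($M{\left(V \right)} = - \frac{\left(V + V\right) \left(V + \left(-3 + 2\right)\right)}{2} = - \frac{2 V \left(V - 1\right)}{2} = - \frac{2 V \left(-1 + V\right)}{2} = - V \left(-1 + V\right)$)
$\left(M{\left(U{\left(0,-1 \right)} \right)} - 25\right) + 2713 = \left(- (1 - -1) - 25\right) + 2713 = \left(- (1 + 1) - 25\right) + 2713 = \left(\left(-1\right) 2 - 25\right) + 2713 = \left(-2 - 25\right) + 2713 = -27 + 2713 = 2686$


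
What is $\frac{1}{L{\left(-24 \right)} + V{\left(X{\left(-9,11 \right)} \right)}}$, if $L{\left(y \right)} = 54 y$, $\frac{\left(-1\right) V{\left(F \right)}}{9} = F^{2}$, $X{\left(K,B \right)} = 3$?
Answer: $- \frac{1}{1377} \approx -0.00072622$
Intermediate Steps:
$V{\left(F \right)} = - 9 F^{2}$
$\frac{1}{L{\left(-24 \right)} + V{\left(X{\left(-9,11 \right)} \right)}} = \frac{1}{54 \left(-24\right) - 9 \cdot 3^{2}} = \frac{1}{-1296 - 81} = \frac{1}{-1377} = - \frac{1}{1377}$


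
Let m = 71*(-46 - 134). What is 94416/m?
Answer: -7868/1065 ≈ -7.3878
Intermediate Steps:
m = -12780 (m = 71*(-180) = -12780)
94416/m = 94416/(-12780) = 94416*(-1/12780) = -7868/1065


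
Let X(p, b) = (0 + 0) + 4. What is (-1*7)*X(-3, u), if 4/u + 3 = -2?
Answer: -28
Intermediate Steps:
u = -⅘ (u = 4/(-3 - 2) = 4/(-5) = 4*(-⅕) = -⅘ ≈ -0.80000)
X(p, b) = 4 (X(p, b) = 0 + 4 = 4)
(-1*7)*X(-3, u) = -1*7*4 = -7*4 = -28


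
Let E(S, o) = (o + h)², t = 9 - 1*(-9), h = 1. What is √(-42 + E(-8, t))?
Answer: √319 ≈ 17.861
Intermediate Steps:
t = 18 (t = 9 + 9 = 18)
E(S, o) = (1 + o)² (E(S, o) = (o + 1)² = (1 + o)²)
√(-42 + E(-8, t)) = √(-42 + (1 + 18)²) = √(-42 + 19²) = √(-42 + 361) = √319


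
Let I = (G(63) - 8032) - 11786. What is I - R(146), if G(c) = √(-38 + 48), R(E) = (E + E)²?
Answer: -105082 + √10 ≈ -1.0508e+5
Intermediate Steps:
R(E) = 4*E² (R(E) = (2*E)² = 4*E²)
G(c) = √10
I = -19818 + √10 (I = (√10 - 8032) - 11786 = (-8032 + √10) - 11786 = -19818 + √10 ≈ -19815.)
I - R(146) = (-19818 + √10) - 4*146² = (-19818 + √10) - 4*21316 = (-19818 + √10) - 1*85264 = (-19818 + √10) - 85264 = -105082 + √10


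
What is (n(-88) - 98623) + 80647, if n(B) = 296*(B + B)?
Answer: -70072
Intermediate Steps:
n(B) = 592*B (n(B) = 296*(2*B) = 592*B)
(n(-88) - 98623) + 80647 = (592*(-88) - 98623) + 80647 = (-52096 - 98623) + 80647 = -150719 + 80647 = -70072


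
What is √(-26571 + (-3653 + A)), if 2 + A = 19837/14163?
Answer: I*√6062769587163/14163 ≈ 173.85*I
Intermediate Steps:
A = -8489/14163 (A = -2 + 19837/14163 = -8489/14163 ≈ -0.59938)
√(-26571 + (-3653 + A)) = √(-26571 + (-3653 - 8489/14163)) = √(-26571 - 51745928/14163) = √(-428071001/14163) = I*√6062769587163/14163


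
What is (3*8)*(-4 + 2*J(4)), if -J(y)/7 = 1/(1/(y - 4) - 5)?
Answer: -96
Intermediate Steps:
J(y) = -7/(-5 + 1/(-4 + y)) (J(y) = -7/(1/(y - 4) - 5) = -7/(1/(-4 + y) - 5) = -7/(-5 + 1/(-4 + y)))
(3*8)*(-4 + 2*J(4)) = (3*8)*(-4 + 2*(7*(-4 + 4)/(-21 + 5*4))) = 24*(-4 + 2*(7*0/(-21 + 20))) = 24*(-4 + 2*(7*0/(-1))) = 24*(-4 + 2*(7*(-1)*0)) = 24*(-4 + 2*0) = 24*(-4 + 0) = 24*(-4) = -96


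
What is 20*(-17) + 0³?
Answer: -340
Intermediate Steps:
20*(-17) + 0³ = -340 + 0 = -340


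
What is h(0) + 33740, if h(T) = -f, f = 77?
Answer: 33663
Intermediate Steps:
h(T) = -77 (h(T) = -1*77 = -77)
h(0) + 33740 = -77 + 33740 = 33663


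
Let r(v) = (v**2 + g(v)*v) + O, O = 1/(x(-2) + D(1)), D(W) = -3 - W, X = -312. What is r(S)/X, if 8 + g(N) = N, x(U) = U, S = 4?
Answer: 1/1872 ≈ 0.00053419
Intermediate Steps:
g(N) = -8 + N
O = -1/6 (O = 1/(-2 + (-3 - 1*1)) = 1/(-2 + (-3 - 1)) = 1/(-2 - 4) = 1/(-6) = -1/6 ≈ -0.16667)
r(v) = -1/6 + v**2 + v*(-8 + v) (r(v) = (v**2 + (-8 + v)*v) - 1/6 = (v**2 + v*(-8 + v)) - 1/6 = -1/6 + v**2 + v*(-8 + v))
r(S)/X = (-1/6 - 8*4 + 2*4**2)/(-312) = (-1/6 - 32 + 2*16)*(-1/312) = (-1/6 - 32 + 32)*(-1/312) = -1/6*(-1/312) = 1/1872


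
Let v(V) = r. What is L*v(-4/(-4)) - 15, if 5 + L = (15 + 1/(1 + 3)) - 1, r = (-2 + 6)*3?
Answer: 96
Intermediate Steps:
r = 12 (r = 4*3 = 12)
v(V) = 12
L = 37/4 (L = -5 + ((15 + 1/(1 + 3)) - 1) = -5 + ((15 + 1/4) - 1) = -5 + ((15 + ¼) - 1) = -5 + (61/4 - 1) = -5 + 57/4 = 37/4 ≈ 9.2500)
L*v(-4/(-4)) - 15 = (37/4)*12 - 15 = 111 - 15 = 96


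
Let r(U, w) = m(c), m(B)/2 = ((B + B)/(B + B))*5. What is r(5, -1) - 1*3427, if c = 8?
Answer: -3417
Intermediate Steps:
m(B) = 10 (m(B) = 2*(((B + B)/(B + B))*5) = 2*(((2*B)/((2*B)))*5) = 2*(((2*B)*(1/(2*B)))*5) = 2*(1*5) = 2*5 = 10)
r(U, w) = 10
r(5, -1) - 1*3427 = 10 - 1*3427 = 10 - 3427 = -3417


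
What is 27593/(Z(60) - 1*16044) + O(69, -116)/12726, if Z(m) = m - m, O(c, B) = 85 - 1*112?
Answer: -2790331/1620444 ≈ -1.7220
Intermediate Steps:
O(c, B) = -27 (O(c, B) = 85 - 112 = -27)
Z(m) = 0
27593/(Z(60) - 1*16044) + O(69, -116)/12726 = 27593/(0 - 1*16044) - 27/12726 = 27593/(0 - 16044) - 27*1/12726 = 27593/(-16044) - 3/1414 = 27593*(-1/16044) - 3/1414 = -27593/16044 - 3/1414 = -2790331/1620444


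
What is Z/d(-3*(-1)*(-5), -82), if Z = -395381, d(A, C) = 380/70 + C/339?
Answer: -938239113/12308 ≈ -76230.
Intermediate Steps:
d(A, C) = 38/7 + C/339 (d(A, C) = 380*(1/70) + C*(1/339) = 38/7 + C/339)
Z/d(-3*(-1)*(-5), -82) = -395381/(38/7 + (1/339)*(-82)) = -395381/(38/7 - 82/339) = -395381/12308/2373 = -395381*2373/12308 = -938239113/12308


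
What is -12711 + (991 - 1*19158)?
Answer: -30878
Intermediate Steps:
-12711 + (991 - 1*19158) = -12711 + (991 - 19158) = -12711 - 18167 = -30878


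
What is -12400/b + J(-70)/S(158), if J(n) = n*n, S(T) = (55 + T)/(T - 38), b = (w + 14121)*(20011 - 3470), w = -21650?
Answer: 24409289924400/8842140419 ≈ 2760.6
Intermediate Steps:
b = -124537189 (b = (-21650 + 14121)*(20011 - 3470) = -7529*16541 = -124537189)
S(T) = (55 + T)/(-38 + T)
J(n) = n²
-12400/b + J(-70)/S(158) = -12400/(-124537189) + (-70)²/(((55 + 158)/(-38 + 158))) = -12400*(-1/124537189) + 4900/((213/120)) = 12400/124537189 + 4900/(((1/120)*213)) = 12400/124537189 + 4900/(71/40) = 12400/124537189 + 4900*(40/71) = 12400/124537189 + 196000/71 = 24409289924400/8842140419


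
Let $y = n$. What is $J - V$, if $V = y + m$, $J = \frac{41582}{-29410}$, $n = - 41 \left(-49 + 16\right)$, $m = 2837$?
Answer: $- \frac{3625573}{865} \approx -4191.4$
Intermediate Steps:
$n = 1353$ ($n = \left(-41\right) \left(-33\right) = 1353$)
$J = - \frac{1223}{865}$ ($J = 41582 \left(- \frac{1}{29410}\right) = - \frac{1223}{865} \approx -1.4139$)
$y = 1353$
$V = 4190$ ($V = 1353 + 2837 = 4190$)
$J - V = - \frac{1223}{865} - 4190 = - \frac{3625573}{865}$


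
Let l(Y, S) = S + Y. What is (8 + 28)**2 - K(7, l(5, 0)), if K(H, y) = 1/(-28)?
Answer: 36289/28 ≈ 1296.0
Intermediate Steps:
K(H, y) = -1/28
(8 + 28)**2 - K(7, l(5, 0)) = (8 + 28)**2 - 1*(-1/28) = 36**2 + 1/28 = 1296 + 1/28 = 36289/28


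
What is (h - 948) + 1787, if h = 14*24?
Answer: 1175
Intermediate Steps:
h = 336
(h - 948) + 1787 = (336 - 948) + 1787 = -612 + 1787 = 1175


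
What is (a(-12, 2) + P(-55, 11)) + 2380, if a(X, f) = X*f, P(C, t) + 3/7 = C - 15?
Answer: 15999/7 ≈ 2285.6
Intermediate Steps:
P(C, t) = -108/7 + C (P(C, t) = -3/7 + (C - 15) = -3/7 + (-15 + C) = -108/7 + C)
(a(-12, 2) + P(-55, 11)) + 2380 = (-12*2 + (-108/7 - 55)) + 2380 = (-24 - 493/7) + 2380 = -661/7 + 2380 = 15999/7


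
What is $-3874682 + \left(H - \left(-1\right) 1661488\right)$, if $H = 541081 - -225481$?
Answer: $-1446632$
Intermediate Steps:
$H = 766562$ ($H = 541081 + 225481 = 766562$)
$-3874682 + \left(H - \left(-1\right) 1661488\right) = -3874682 - \left(-766562 - 1661488\right) = -3874682 + \left(766562 - -1661488\right) = -3874682 + \left(766562 + 1661488\right) = -3874682 + 2428050 = -1446632$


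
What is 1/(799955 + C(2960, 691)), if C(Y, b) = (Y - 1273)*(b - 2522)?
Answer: -1/2288942 ≈ -4.3688e-7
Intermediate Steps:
C(Y, b) = (-2522 + b)*(-1273 + Y) (C(Y, b) = (-1273 + Y)*(-2522 + b) = (-2522 + b)*(-1273 + Y))
1/(799955 + C(2960, 691)) = 1/(799955 + (3210506 - 2522*2960 - 1273*691 + 2960*691)) = 1/(799955 + (3210506 - 7465120 - 879643 + 2045360)) = 1/(799955 - 3088897) = 1/(-2288942) = -1/2288942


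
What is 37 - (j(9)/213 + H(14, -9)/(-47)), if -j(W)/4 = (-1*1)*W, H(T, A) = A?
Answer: 122266/3337 ≈ 36.640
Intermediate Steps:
j(W) = 4*W (j(W) = -4*(-1*1)*W = -(-4)*W = 4*W)
37 - (j(9)/213 + H(14, -9)/(-47)) = 37 - ((4*9)/213 - 9/(-47)) = 37 - (36*(1/213) - 9*(-1/47)) = 37 - (12/71 + 9/47) = 37 - 1*1203/3337 = 37 - 1203/3337 = 122266/3337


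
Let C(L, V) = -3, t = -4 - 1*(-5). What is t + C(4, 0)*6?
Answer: -17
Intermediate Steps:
t = 1 (t = -4 + 5 = 1)
t + C(4, 0)*6 = 1 - 3*6 = 1 - 18 = -17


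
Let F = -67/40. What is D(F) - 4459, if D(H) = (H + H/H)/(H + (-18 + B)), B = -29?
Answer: -2893882/649 ≈ -4459.0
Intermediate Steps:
F = -67/40 (F = -67*1/40 = -67/40 ≈ -1.6750)
D(H) = (1 + H)/(-47 + H) (D(H) = (H + H/H)/(H + (-18 - 29)) = (H + 1)/(H - 47) = (1 + H)/(-47 + H))
D(F) - 4459 = (1 - 67/40)/(-47 - 67/40) - 4459 = -27/40/(-1947/40) - 4459 = -40/1947*(-27/40) - 4459 = 9/649 - 4459 = -2893882/649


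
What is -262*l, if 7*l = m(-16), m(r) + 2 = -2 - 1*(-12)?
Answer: -2096/7 ≈ -299.43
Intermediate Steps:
m(r) = 8 (m(r) = -2 + (-2 - 1*(-12)) = -2 + (-2 + 12) = -2 + 10 = 8)
l = 8/7 (l = (⅐)*8 = 8/7 ≈ 1.1429)
-262*l = -262*8/7 = -2096/7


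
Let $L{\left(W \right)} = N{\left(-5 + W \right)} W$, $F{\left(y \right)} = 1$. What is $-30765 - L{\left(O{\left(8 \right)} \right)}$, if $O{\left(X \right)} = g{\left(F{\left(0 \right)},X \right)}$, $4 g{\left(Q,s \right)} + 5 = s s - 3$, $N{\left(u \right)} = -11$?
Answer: $-30611$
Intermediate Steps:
$g{\left(Q,s \right)} = -2 + \frac{s^{2}}{4}$ ($g{\left(Q,s \right)} = - \frac{5}{4} + \frac{s s - 3}{4} = - \frac{5}{4} + \frac{s^{2} - 3}{4} = - \frac{5}{4} + \frac{-3 + s^{2}}{4} = - \frac{5}{4} + \left(- \frac{3}{4} + \frac{s^{2}}{4}\right) = -2 + \frac{s^{2}}{4}$)
$O{\left(X \right)} = -2 + \frac{X^{2}}{4}$
$L{\left(W \right)} = - 11 W$
$-30765 - L{\left(O{\left(8 \right)} \right)} = -30765 - - 11 \left(-2 + \frac{8^{2}}{4}\right) = -30765 - - 11 \left(-2 + \frac{1}{4} \cdot 64\right) = -30765 - - 11 \left(-2 + 16\right) = -30765 - \left(-11\right) 14 = -30765 - -154 = -30765 + 154 = -30611$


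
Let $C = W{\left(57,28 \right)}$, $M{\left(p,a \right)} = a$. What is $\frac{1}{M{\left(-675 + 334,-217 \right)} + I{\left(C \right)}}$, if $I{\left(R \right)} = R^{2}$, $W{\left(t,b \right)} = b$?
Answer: $\frac{1}{567} \approx 0.0017637$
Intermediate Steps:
$C = 28$
$\frac{1}{M{\left(-675 + 334,-217 \right)} + I{\left(C \right)}} = \frac{1}{-217 + 28^{2}} = \frac{1}{-217 + 784} = \frac{1}{567}$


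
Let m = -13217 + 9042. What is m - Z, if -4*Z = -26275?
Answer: -42975/4 ≈ -10744.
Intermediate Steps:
m = -4175
Z = 26275/4 (Z = -¼*(-26275) = 26275/4 ≈ 6568.8)
m - Z = -4175 - 1*26275/4 = -4175 - 26275/4 = -42975/4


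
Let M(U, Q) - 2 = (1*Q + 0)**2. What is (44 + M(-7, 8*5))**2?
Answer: 2709316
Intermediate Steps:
M(U, Q) = 2 + Q**2 (M(U, Q) = 2 + (1*Q + 0)**2 = 2 + (Q + 0)**2 = 2 + Q**2)
(44 + M(-7, 8*5))**2 = (44 + (2 + (8*5)**2))**2 = (44 + (2 + 40**2))**2 = (44 + (2 + 1600))**2 = (44 + 1602)**2 = 1646**2 = 2709316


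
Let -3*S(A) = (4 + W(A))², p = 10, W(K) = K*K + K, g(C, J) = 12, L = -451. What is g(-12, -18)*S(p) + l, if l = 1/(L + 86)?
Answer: -18974161/365 ≈ -51984.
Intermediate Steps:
W(K) = K + K² (W(K) = K² + K = K + K²)
S(A) = -(4 + A*(1 + A))²/3
l = -1/365 (l = 1/(-451 + 86) = 1/(-365) = -1/365 ≈ -0.0027397)
g(-12, -18)*S(p) + l = 12*(-(4 + 10*(1 + 10))²/3) - 1/365 = 12*(-(4 + 10*11)²/3) - 1/365 = 12*(-(4 + 110)²/3) - 1/365 = 12*(-⅓*114²) - 1/365 = 12*(-⅓*12996) - 1/365 = 12*(-4332) - 1/365 = -51984 - 1/365 = -18974161/365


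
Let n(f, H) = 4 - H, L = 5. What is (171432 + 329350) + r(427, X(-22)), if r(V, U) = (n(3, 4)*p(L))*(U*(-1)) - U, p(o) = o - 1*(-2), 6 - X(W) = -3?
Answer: 500773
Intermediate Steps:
X(W) = 9 (X(W) = 6 - 1*(-3) = 6 + 3 = 9)
p(o) = 2 + o (p(o) = o + 2 = 2 + o)
r(V, U) = -U (r(V, U) = ((4 - 1*4)*(2 + 5))*(U*(-1)) - U = ((4 - 4)*7)*(-U) - U = (0*7)*(-U) - U = 0*(-U) - U = 0 - U = -U)
(171432 + 329350) + r(427, X(-22)) = (171432 + 329350) - 1*9 = 500782 - 9 = 500773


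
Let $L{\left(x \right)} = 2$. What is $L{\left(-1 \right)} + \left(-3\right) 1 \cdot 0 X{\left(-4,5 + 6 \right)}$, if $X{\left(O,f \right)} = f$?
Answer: $2$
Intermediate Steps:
$L{\left(-1 \right)} + \left(-3\right) 1 \cdot 0 X{\left(-4,5 + 6 \right)} = 2 + \left(-3\right) 1 \cdot 0 \left(5 + 6\right) = 2 + \left(-3\right) 0 \cdot 11 = 2 + 0 \cdot 11 = 2 + 0 = 2$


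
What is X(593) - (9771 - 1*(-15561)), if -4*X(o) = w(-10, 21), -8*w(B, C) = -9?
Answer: -810633/32 ≈ -25332.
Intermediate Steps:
w(B, C) = 9/8 (w(B, C) = -⅛*(-9) = 9/8)
X(o) = -9/32 (X(o) = -¼*9/8 = -9/32)
X(593) - (9771 - 1*(-15561)) = -9/32 - (9771 - 1*(-15561)) = -9/32 - (9771 + 15561) = -9/32 - 1*25332 = -9/32 - 25332 = -810633/32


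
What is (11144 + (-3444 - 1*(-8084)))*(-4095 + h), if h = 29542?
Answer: 401655448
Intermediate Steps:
(11144 + (-3444 - 1*(-8084)))*(-4095 + h) = (11144 + (-3444 - 1*(-8084)))*(-4095 + 29542) = (11144 + (-3444 + 8084))*25447 = (11144 + 4640)*25447 = 15784*25447 = 401655448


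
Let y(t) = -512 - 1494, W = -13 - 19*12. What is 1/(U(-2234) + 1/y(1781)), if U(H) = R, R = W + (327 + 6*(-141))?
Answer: -2006/1524561 ≈ -0.0013158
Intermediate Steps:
W = -241 (W = -13 - 228 = -241)
R = -760 (R = -241 + (327 + 6*(-141)) = -241 + (327 - 846) = -241 - 519 = -760)
U(H) = -760
y(t) = -2006
1/(U(-2234) + 1/y(1781)) = 1/(-760 + 1/(-2006)) = 1/(-760 - 1/2006) = 1/(-1524561/2006) = -2006/1524561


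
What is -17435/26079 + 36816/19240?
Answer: 6006491/4824615 ≈ 1.2450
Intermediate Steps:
-17435/26079 + 36816/19240 = -17435*1/26079 + 36816*(1/19240) = -17435/26079 + 354/185 = 6006491/4824615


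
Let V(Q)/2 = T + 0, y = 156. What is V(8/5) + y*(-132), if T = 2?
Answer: -20588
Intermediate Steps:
V(Q) = 4 (V(Q) = 2*(2 + 0) = 2*2 = 4)
V(8/5) + y*(-132) = 4 + 156*(-132) = 4 - 20592 = -20588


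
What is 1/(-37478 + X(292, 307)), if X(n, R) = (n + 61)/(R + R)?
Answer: -614/23011139 ≈ -2.6683e-5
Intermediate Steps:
X(n, R) = (61 + n)/(2*R) (X(n, R) = (61 + n)/((2*R)) = (61 + n)*(1/(2*R)) = (61 + n)/(2*R))
1/(-37478 + X(292, 307)) = 1/(-37478 + (1/2)*(61 + 292)/307) = 1/(-37478 + (1/2)*(1/307)*353) = 1/(-37478 + 353/614) = 1/(-23011139/614) = -614/23011139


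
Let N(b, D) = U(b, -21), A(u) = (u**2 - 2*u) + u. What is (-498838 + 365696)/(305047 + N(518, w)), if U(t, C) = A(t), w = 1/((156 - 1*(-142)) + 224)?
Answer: -133142/572853 ≈ -0.23242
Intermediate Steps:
A(u) = u**2 - u
w = 1/522 (w = 1/((156 + 142) + 224) = 1/(298 + 224) = 1/522 ≈ 0.0019157)
U(t, C) = t*(-1 + t)
N(b, D) = b*(-1 + b)
(-498838 + 365696)/(305047 + N(518, w)) = (-498838 + 365696)/(305047 + 518*(-1 + 518)) = -133142/(305047 + 518*517) = -133142/(305047 + 267806) = -133142/572853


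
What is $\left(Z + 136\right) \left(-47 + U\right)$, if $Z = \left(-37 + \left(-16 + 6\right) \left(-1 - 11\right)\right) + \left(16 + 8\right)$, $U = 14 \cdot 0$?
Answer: $-11421$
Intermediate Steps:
$U = 0$
$Z = 107$ ($Z = \left(-37 - -120\right) + 24 = \left(-37 + 120\right) + 24 = 83 + 24 = 107$)
$\left(Z + 136\right) \left(-47 + U\right) = \left(107 + 136\right) \left(-47 + 0\right) = 243 \left(-47\right) = -11421$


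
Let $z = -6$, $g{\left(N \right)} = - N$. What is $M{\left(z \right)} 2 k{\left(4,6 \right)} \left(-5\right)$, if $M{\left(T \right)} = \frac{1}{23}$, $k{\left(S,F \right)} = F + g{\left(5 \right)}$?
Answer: $- \frac{10}{23} \approx -0.43478$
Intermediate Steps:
$k{\left(S,F \right)} = -5 + F$ ($k{\left(S,F \right)} = F - 5 = -5 + F$)
$M{\left(T \right)} = \frac{1}{23}$
$M{\left(z \right)} 2 k{\left(4,6 \right)} \left(-5\right) = \frac{2 \left(-5 + 6\right) \left(-5\right)}{23} = \frac{2 \cdot 1 \left(-5\right)}{23} = \frac{2 \left(-5\right)}{23} = \frac{1}{23} \left(-10\right) = - \frac{10}{23}$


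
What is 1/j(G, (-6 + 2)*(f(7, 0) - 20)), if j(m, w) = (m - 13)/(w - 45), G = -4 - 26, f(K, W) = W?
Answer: -35/43 ≈ -0.81395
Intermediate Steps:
G = -30
j(m, w) = (-13 + m)/(-45 + w)
1/j(G, (-6 + 2)*(f(7, 0) - 20)) = 1/((-13 - 30)/(-45 + (-6 + 2)*(0 - 20))) = 1/(-43/(-45 - 4*(-20))) = 1/(-43/(-45 + 80)) = 1/(-43/35) = -35/43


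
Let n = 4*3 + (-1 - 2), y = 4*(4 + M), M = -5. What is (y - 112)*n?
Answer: -1044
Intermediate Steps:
y = -4 (y = 4*(4 - 5) = 4*(-1) = -4)
n = 9 (n = 12 - 3 = 9)
(y - 112)*n = (-4 - 112)*9 = -116*9 = -1044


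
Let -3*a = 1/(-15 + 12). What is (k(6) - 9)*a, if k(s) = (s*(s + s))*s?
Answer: 47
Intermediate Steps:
a = ⅑ (a = -1/(3*(-15 + 12)) = -⅓/(-3) = -⅓*(-⅓) = ⅑ ≈ 0.11111)
k(s) = 2*s³ (k(s) = (s*(2*s))*s = (2*s²)*s = 2*s³)
(k(6) - 9)*a = (2*6³ - 9)*(⅑) = (2*216 - 9)*(⅑) = (432 - 9)*(⅑) = 423*(⅑) = 47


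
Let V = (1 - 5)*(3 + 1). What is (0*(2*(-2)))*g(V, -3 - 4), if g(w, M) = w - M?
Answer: 0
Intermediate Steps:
V = -16 (V = -4*4 = -16)
(0*(2*(-2)))*g(V, -3 - 4) = (0*(2*(-2)))*(-16 - (-3 - 4)) = (0*(-4))*(-16 - 1*(-7)) = 0*(-16 + 7) = 0*(-9) = 0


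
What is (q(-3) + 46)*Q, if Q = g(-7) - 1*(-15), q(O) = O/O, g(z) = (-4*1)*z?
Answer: 2021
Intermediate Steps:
g(z) = -4*z
q(O) = 1
Q = 43 (Q = -4*(-7) - 1*(-15) = 28 + 15 = 43)
(q(-3) + 46)*Q = (1 + 46)*43 = 47*43 = 2021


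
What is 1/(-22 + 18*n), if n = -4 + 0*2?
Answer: -1/94 ≈ -0.010638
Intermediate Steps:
n = -4 (n = -4 + 0 = -4)
1/(-22 + 18*n) = 1/(-22 + 18*(-4)) = 1/(-22 - 72) = 1/(-94) = -1/94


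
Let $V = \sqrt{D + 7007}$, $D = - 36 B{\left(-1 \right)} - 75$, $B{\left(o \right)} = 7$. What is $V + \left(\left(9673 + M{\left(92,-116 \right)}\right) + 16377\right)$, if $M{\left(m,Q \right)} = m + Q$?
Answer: $26026 + 2 \sqrt{1670} \approx 26108.0$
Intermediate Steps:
$M{\left(m,Q \right)} = Q + m$
$D = -327$ ($D = \left(-36\right) 7 - 75 = -252 - 75 = -327$)
$V = 2 \sqrt{1670}$ ($V = \sqrt{-327 + 7007} = \sqrt{6680} = 2 \sqrt{1670} \approx 81.731$)
$V + \left(\left(9673 + M{\left(92,-116 \right)}\right) + 16377\right) = 2 \sqrt{1670} + \left(\left(9673 + \left(-116 + 92\right)\right) + 16377\right) = 2 \sqrt{1670} + \left(\left(9673 - 24\right) + 16377\right) = 2 \sqrt{1670} + \left(9649 + 16377\right) = 2 \sqrt{1670} + 26026 = 26026 + 2 \sqrt{1670}$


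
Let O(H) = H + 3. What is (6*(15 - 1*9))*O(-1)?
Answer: 72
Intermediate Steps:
O(H) = 3 + H
(6*(15 - 1*9))*O(-1) = (6*(15 - 1*9))*(3 - 1) = (6*(15 - 9))*2 = (6*6)*2 = 36*2 = 72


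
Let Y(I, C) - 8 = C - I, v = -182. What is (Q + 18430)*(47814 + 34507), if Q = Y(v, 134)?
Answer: 1543848034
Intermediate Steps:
Y(I, C) = 8 + C - I (Y(I, C) = 8 + (C - I) = 8 + C - I)
Q = 324 (Q = 8 + 134 - 1*(-182) = 8 + 134 + 182 = 324)
(Q + 18430)*(47814 + 34507) = (324 + 18430)*(47814 + 34507) = 18754*82321 = 1543848034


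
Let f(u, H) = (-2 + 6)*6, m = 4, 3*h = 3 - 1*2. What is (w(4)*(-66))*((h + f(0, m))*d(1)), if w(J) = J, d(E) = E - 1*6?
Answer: 32120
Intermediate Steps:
h = 1/3 (h = (3 - 1*2)/3 = (3 - 2)/3 = (1/3)*1 = 1/3 ≈ 0.33333)
d(E) = -6 + E (d(E) = E - 6 = -6 + E)
f(u, H) = 24 (f(u, H) = 4*6 = 24)
(w(4)*(-66))*((h + f(0, m))*d(1)) = (4*(-66))*((1/3 + 24)*(-6 + 1)) = -6424*(-5) = -264*(-365/3) = 32120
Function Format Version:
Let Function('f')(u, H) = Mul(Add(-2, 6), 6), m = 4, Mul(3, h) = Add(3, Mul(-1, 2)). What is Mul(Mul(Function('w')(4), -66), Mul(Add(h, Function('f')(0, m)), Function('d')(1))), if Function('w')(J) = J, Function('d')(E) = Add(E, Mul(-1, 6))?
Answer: 32120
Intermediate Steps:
h = Rational(1, 3) (h = Mul(Rational(1, 3), Add(3, Mul(-1, 2))) = Mul(Rational(1, 3), Add(3, -2)) = Mul(Rational(1, 3), 1) = Rational(1, 3) ≈ 0.33333)
Function('d')(E) = Add(-6, E) (Function('d')(E) = Add(E, -6) = Add(-6, E))
Function('f')(u, H) = 24 (Function('f')(u, H) = Mul(4, 6) = 24)
Mul(Mul(Function('w')(4), -66), Mul(Add(h, Function('f')(0, m)), Function('d')(1))) = Mul(Mul(4, -66), Mul(Add(Rational(1, 3), 24), Add(-6, 1))) = Mul(-264, Mul(Rational(73, 3), -5)) = Mul(-264, Rational(-365, 3)) = 32120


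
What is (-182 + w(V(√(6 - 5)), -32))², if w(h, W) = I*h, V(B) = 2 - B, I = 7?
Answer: 30625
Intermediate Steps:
w(h, W) = 7*h
(-182 + w(V(√(6 - 5)), -32))² = (-182 + 7*(2 - √(6 - 5)))² = (-182 + 7*(2 - √1))² = (-182 + 7*(2 - 1*1))² = (-182 + 7*(2 - 1))² = (-182 + 7*1)² = (-182 + 7)² = (-175)² = 30625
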